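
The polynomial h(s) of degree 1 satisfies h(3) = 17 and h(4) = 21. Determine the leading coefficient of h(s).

4

Write h(s) = as + b. Substituting each data point gives a linear system:
  3a + b = 17
  4a + b = 21
Solving the system yields a = 4, b = 5.
So h(s) = 4s + 5.
The leading coefficient is 4.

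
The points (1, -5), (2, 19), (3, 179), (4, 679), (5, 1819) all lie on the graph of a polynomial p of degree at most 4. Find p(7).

7699

Write p(s) = as^4 + bs^3 + cs^2 + ds + e. Substituting each data point gives a linear system:
  a + b + c + d + e = -5
  16a + 8b + 4c + 2d + e = 19
  81a + 27b + 9c + 3d + e = 179
  256a + 64b + 16c + 4d + e = 679
  625a + 125b + 25c + 5d + e = 1819
Solving the system yields a = 4, b = -6, c = 4, d = -6, e = -1.
So p(s) = 4s⁴ - 6s³ + 4s² - 6s - 1.
Then p(7) = 7699.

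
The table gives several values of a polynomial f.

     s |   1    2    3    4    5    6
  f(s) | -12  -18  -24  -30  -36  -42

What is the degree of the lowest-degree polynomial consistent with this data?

1

Forward differences of the values at s = 1, 2, 3, 4, 5, 6:
  f  : -12  -18  -24  -30  -36  -42
  Δ  : -6  -6  -6  -6  -6
  Δ^2: 0  0  0  0
  Δ^3: 0  0  0
  Δ^4: 0  0
  Δ^5: 0
The first differences are constant (-6) and nonzero, while all higher differences vanish, so the minimal degree is 1.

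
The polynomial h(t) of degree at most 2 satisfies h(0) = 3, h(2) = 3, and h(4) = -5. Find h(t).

h(t) = -t^2 + 2t + 3

Write h(t) = at^2 + bt + c. Substituting each data point gives a linear system:
  c = 3
  4a + 2b + c = 3
  16a + 4b + c = -5
Solving the system yields a = -1, b = 2, c = 3.
So h(t) = -t² + 2t + 3.
Check: h(4) = -5. ✓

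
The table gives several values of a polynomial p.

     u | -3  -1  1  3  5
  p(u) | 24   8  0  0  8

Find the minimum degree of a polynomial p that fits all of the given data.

2

Forward differences of the values at u = -3, -1, 1, 3, 5:
  p  : 24  8  0  0  8
  Δ  : -16  -8  0  8
  Δ^2: 8  8  8
  Δ^3: 0  0
  Δ^4: 0
The second differences are constant (8) and nonzero, while all higher differences vanish, so the minimal degree is 2.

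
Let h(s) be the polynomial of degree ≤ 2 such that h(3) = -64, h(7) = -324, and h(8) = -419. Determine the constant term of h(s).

5

Write h(s) = as^2 + bs + c. Substituting each data point gives a linear system:
  9a + 3b + c = -64
  49a + 7b + c = -324
  64a + 8b + c = -419
Solving the system yields a = -6, b = -5, c = 5.
So h(s) = -6s^2 - 5s + 5.
The constant term is 5.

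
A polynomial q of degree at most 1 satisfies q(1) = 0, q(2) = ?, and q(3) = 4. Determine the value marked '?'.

The 2 known points determine the degree-1 polynomial uniquely.
Write q(s) = as + b. Substituting each data point gives a linear system:
  a + b = 0
  3a + b = 4
Solving the system yields a = 2, b = -2.
So q(s) = 2s - 2.
Then q(2) = 2.

2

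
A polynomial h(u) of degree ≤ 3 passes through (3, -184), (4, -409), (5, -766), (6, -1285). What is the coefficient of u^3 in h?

Write h(u) = au^3 + bu^2 + cu + d. Substituting each data point gives a linear system:
  27a + 9b + 3c + d = -184
  64a + 16b + 4c + d = -409
  125a + 25b + 5c + d = -766
  216a + 36b + 6c + d = -1285
Solving the system yields a = -5, b = -6, c = 2, d = -1.
So h(u) = -5u³ - 6u² + 2u - 1.
The leading coefficient is -5.

-5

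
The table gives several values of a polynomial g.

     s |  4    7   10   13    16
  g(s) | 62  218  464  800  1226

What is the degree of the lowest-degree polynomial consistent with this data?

Forward differences of the values at s = 4, 7, 10, 13, 16:
  g  : 62  218  464  800  1226
  Δ  : 156  246  336  426
  Δ^2: 90  90  90
  Δ^3: 0  0
  Δ^4: 0
The second differences are constant (90) and nonzero, while all higher differences vanish, so the minimal degree is 2.

2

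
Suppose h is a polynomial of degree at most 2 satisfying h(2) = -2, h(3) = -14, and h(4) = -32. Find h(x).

h(x) = -3x^2 + 3x + 4

Using the Lagrange interpolation formula with nodes 2, 3, 4:
  L_0(x) = (x - 3)(x - 4) / 2
  L_1(x) = (x - 2)(x - 4) / -1
  L_2(x) = (x - 2)(x - 3) / 2
Then h(x) = -2·L_0(x) - 14·L_1(x) - 32·L_2(x).
Expanding and collecting terms gives h(x) = -3x^2 + 3x + 4.
Check: h(4) = -32. ✓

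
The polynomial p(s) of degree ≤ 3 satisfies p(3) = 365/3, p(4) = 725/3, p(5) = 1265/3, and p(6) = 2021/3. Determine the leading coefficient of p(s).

Write p(s) = as^3 + bs^2 + cs + d. Substituting each data point gives a linear system:
  27a + 9b + 3c + d = 365/3
  64a + 16b + 4c + d = 725/3
  125a + 25b + 5c + d = 1265/3
  216a + 36b + 6c + d = 2021/3
Solving the system yields a = 2, b = 6, c = 4, d = 5/3.
So p(s) = 2s³ + 6s² + 4s + 5/3.
The leading coefficient is 2.

2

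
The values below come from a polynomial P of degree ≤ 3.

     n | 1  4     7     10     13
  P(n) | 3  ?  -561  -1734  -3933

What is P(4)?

The 4 known points determine the degree-3 polynomial uniquely.
Write P(n) = an^3 + bn^2 + cn + d. Substituting each data point gives a linear system:
  a + b + c + d = 3
  343a + 49b + 7c + d = -561
  1000a + 100b + 10c + d = -1734
  2197a + 169b + 13c + d = -3933
Solving the system yields a = -2, b = 3, c = -4, d = 6.
So P(n) = -2n^3 + 3n^2 - 4n + 6.
Then P(4) = -90.

-90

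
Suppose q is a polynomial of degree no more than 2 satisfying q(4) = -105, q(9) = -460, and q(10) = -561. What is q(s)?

q(s) = -5s^2 - 6s - 1

Using the Lagrange interpolation formula with nodes 4, 9, 10:
  L_0(s) = (s - 9)(s - 10) / 30
  L_1(s) = (s - 4)(s - 10) / -5
  L_2(s) = (s - 4)(s - 9) / 6
Then q(s) = -105·L_0(s) - 460·L_1(s) - 561·L_2(s).
Expanding and collecting terms gives q(s) = -5s^2 - 6s - 1.
Check: q(9) = -460. ✓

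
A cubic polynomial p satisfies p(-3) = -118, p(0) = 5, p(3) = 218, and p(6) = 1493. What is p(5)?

890

Using the Lagrange interpolation formula with nodes -3, 0, 3, 6:
  L_0(s) = s(s - 3)(s - 6) / -162
  L_1(s) = (s + 3)(s - 3)(s - 6) / 54
  L_2(s) = (s + 3)s(s - 6) / -54
  L_3(s) = (s + 3)s(s - 3) / 162
Then p(s) = -118·L_0(s) + 5·L_1(s) + 218·L_2(s) + 1493·L_3(s).
Expanding and collecting terms gives p(s) = 6s^3 + 5s^2 + 2s + 5.
Evaluating at s = 5: p(5) = 890.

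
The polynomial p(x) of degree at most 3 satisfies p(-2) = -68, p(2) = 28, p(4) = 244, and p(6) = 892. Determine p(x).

Write p(x) = ax^3 + bx^2 + cx + d. Substituting each data point gives a linear system:
  -8a + 4b - 2c + d = -68
  8a + 4b + 2c + d = 28
  64a + 16b + 4c + d = 244
  216a + 36b + 6c + d = 892
Solving the system yields a = 5, b = -6, c = 4, d = 4.
So p(x) = 5x^3 - 6x^2 + 4x + 4.
Check: p(-2) = -68. ✓

p(x) = 5x^3 - 6x^2 + 4x + 4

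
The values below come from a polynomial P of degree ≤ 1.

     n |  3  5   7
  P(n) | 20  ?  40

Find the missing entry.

The 2 known points determine the degree-1 polynomial uniquely.
Write P(n) = an + b. Substituting each data point gives a linear system:
  3a + b = 20
  7a + b = 40
Solving the system yields a = 5, b = 5.
So P(n) = 5n + 5.
Then P(5) = 30.

30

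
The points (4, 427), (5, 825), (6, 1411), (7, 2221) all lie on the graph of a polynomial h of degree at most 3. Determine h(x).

h(x) = 6x^3 + 4x^2 - 4x - 5

Write h(x) = ax^3 + bx^2 + cx + d. Substituting each data point gives a linear system:
  64a + 16b + 4c + d = 427
  125a + 25b + 5c + d = 825
  216a + 36b + 6c + d = 1411
  343a + 49b + 7c + d = 2221
Solving the system yields a = 6, b = 4, c = -4, d = -5.
So h(x) = 6x^3 + 4x^2 - 4x - 5.
Check: h(6) = 1411. ✓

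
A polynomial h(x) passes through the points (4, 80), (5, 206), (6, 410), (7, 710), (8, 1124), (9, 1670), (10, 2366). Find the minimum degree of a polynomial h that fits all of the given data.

3

Forward differences of the values at x = 4, 5, 6, 7, 8, 9, 10:
  h  : 80  206  410  710  1124  1670  2366
  Δ  : 126  204  300  414  546  696
  Δ^2: 78  96  114  132  150
  Δ^3: 18  18  18  18
  Δ^4: 0  0  0
  Δ^5: 0  0
  Δ^6: 0
The third differences are constant (18) and nonzero, while all higher differences vanish, so the minimal degree is 3.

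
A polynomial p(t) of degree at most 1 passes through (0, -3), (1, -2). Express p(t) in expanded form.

Write p(t) = at + b. Substituting each data point gives a linear system:
  b = -3
  a + b = -2
Solving the system yields a = 1, b = -3.
So p(t) = t - 3.
Check: p(1) = -2. ✓

p(t) = t - 3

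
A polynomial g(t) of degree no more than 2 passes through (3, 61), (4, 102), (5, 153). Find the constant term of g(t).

Write g(t) = at^2 + bt + c. Substituting each data point gives a linear system:
  9a + 3b + c = 61
  16a + 4b + c = 102
  25a + 5b + c = 153
Solving the system yields a = 5, b = 6, c = -2.
So g(t) = 5t² + 6t - 2.
The constant term is -2.

-2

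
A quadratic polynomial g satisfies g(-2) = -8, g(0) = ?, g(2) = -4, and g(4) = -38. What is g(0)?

The 3 known points determine the degree-2 polynomial uniquely.
Write g(x) = ax^2 + bx + c. Substituting each data point gives a linear system:
  4a - 2b + c = -8
  4a + 2b + c = -4
  16a + 4b + c = -38
Solving the system yields a = -3, b = 1, c = 6.
So g(x) = -3x^2 + x + 6.
Then g(0) = 6.

6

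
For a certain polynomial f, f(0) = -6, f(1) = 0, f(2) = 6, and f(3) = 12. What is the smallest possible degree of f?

Forward differences of the values at x = 0, 1, 2, 3:
  f  : -6  0  6  12
  Δ  : 6  6  6
  Δ^2: 0  0
  Δ^3: 0
The first differences are constant (6) and nonzero, while all higher differences vanish, so the minimal degree is 1.

1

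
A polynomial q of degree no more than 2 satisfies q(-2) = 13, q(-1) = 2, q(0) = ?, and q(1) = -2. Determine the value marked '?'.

On equispaced nodes a degree-2 polynomial has vanishing third forward difference, so
  - q(-2) + 3·q(-1) - 3·q(0) + q(1) = 0.
Substituting the known values and solving for q(0):
  -3·q(0) = 9
  q(0) = -3.

-3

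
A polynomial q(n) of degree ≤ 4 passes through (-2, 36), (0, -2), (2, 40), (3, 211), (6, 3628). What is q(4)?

690

Write q(n) = an^4 + bn^3 + cn^2 + dn + e. Substituting each data point gives a linear system:
  16a - 8b + 4c - 2d + e = 36
  e = -2
  16a + 8b + 4c + 2d + e = 40
  81a + 27b + 9c + 3d + e = 211
  1296a + 216b + 36c + 6d + e = 3628
Solving the system yields a = 3, b = -1, c = -2, d = 5, e = -2.
So q(n) = 3n⁴ - n³ - 2n² + 5n - 2.
Then q(4) = 690.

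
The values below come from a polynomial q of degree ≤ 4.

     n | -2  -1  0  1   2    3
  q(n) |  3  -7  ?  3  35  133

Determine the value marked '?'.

-5

The 5 known points determine the degree-4 polynomial uniquely.
Write q(n) = an^4 + bn^3 + cn^2 + dn + e. Substituting each data point gives a linear system:
  16a - 8b + 4c - 2d + e = 3
  a - b + c - d + e = -7
  a + b + c + d + e = 3
  16a + 8b + 4c + 2d + e = 35
  81a + 27b + 9c + 3d + e = 133
Solving the system yields a = 1, b = 1, c = 2, d = 4, e = -5.
So q(n) = n⁴ + n³ + 2n² + 4n - 5.
Then q(0) = -5.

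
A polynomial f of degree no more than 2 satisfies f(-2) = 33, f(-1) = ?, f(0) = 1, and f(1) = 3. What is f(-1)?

11

On equispaced nodes a degree-2 polynomial has vanishing third forward difference, so
  - f(-2) + 3·f(-1) - 3·f(0) + f(1) = 0.
Substituting the known values and solving for f(-1):
  3·f(-1) = 33
  f(-1) = 11.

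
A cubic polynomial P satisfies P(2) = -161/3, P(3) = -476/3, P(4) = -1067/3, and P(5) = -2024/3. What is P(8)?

-7991/3

Write P(s) = as^3 + bs^2 + cs + d. Substituting each data point gives a linear system:
  8a + 4b + 2c + d = -161/3
  27a + 9b + 3c + d = -476/3
  64a + 16b + 4c + d = -1067/3
  125a + 25b + 5c + d = -2024/3
Solving the system yields a = -5, b = -1, c = -5, d = 1/3.
So P(s) = -5s^3 - s^2 - 5s + 1/3.
Then P(8) = -7991/3.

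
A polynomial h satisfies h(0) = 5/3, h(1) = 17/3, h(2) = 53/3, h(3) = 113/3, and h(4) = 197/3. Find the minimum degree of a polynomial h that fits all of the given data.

Forward differences of the values at x = 0, 1, 2, 3, 4:
  h  : 5/3  17/3  53/3  113/3  197/3
  Δ  : 4  12  20  28
  Δ^2: 8  8  8
  Δ^3: 0  0
  Δ^4: 0
The second differences are constant (8) and nonzero, while all higher differences vanish, so the minimal degree is 2.

2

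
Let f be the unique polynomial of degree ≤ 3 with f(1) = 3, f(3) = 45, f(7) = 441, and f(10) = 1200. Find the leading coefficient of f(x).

Write f(x) = ax^3 + bx^2 + cx + d. Substituting each data point gives a linear system:
  a + b + c + d = 3
  27a + 9b + 3c + d = 45
  343a + 49b + 7c + d = 441
  1000a + 100b + 10c + d = 1200
Solving the system yields a = 1, b = 2, c = 0, d = 0.
So f(x) = x^3 + 2x^2.
The leading coefficient is 1.

1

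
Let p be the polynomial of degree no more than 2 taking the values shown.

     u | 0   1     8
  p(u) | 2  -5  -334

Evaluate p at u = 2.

Using the Lagrange interpolation formula with nodes 0, 1, 8:
  L_0(u) = (u - 1)(u - 8) / 8
  L_1(u) = u(u - 8) / -7
  L_2(u) = u(u - 1) / 56
Then p(u) = 2·L_0(u) - 5·L_1(u) - 334·L_2(u).
Expanding and collecting terms gives p(u) = -5u^2 - 2u + 2.
Evaluating at u = 2: p(2) = -22.

-22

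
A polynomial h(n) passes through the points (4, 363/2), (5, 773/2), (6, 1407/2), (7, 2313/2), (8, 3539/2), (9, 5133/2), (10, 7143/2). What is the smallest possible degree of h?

3

Forward differences of the values at n = 4, 5, 6, 7, 8, 9, 10:
  h  : 363/2  773/2  1407/2  2313/2  3539/2  5133/2  7143/2
  Δ  : 205  317  453  613  797  1005
  Δ^2: 112  136  160  184  208
  Δ^3: 24  24  24  24
  Δ^4: 0  0  0
  Δ^5: 0  0
  Δ^6: 0
The third differences are constant (24) and nonzero, while all higher differences vanish, so the minimal degree is 3.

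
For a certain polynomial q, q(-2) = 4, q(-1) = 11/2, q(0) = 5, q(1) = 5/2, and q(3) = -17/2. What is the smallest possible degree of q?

2

Divided differences on the nodes -2, -1, 0, 1, 3:
  order 0: 4  11/2  5  5/2  -17/2
  order 1: 3/2  -1/2  -5/2  -11/2
  order 2: -1  -1  -1
  order 3: 0  0
  order 4: 0
The order-2 divided differences are all -1 (nonzero) and every higher order vanishes, so the data lies on a polynomial of degree exactly 2.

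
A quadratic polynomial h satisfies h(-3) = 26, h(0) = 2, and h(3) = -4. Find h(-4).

Using the Lagrange interpolation formula with nodes -3, 0, 3:
  L_0(x) = x(x - 3) / 18
  L_1(x) = (x + 3)(x - 3) / -9
  L_2(x) = (x + 3)x / 18
Then h(x) = 26·L_0(x) + 2·L_1(x) - 4·L_2(x).
Expanding and collecting terms gives h(x) = x^2 - 5x + 2.
Evaluating at x = -4: h(-4) = 38.

38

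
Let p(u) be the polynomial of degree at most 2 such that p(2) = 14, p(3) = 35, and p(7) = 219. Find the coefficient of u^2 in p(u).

Write p(u) = au^2 + bu + c. Substituting each data point gives a linear system:
  4a + 2b + c = 14
  9a + 3b + c = 35
  49a + 7b + c = 219
Solving the system yields a = 5, b = -4, c = 2.
So p(u) = 5u^2 - 4u + 2.
The leading coefficient is 5.

5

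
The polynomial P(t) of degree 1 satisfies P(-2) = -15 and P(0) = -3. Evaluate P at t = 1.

Write P(t) = at + b. Substituting each data point gives a linear system:
  -2a + b = -15
  b = -3
Solving the system yields a = 6, b = -3.
So P(t) = 6t - 3.
Then P(1) = 3.

3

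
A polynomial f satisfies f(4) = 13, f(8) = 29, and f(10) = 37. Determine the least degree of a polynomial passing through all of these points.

1

Divided differences on the nodes 4, 8, 10:
  order 0: 13  29  37
  order 1: 4  4
  order 2: 0
The order-1 divided differences are all 4 (nonzero) and every higher order vanishes, so the data lies on a polynomial of degree exactly 1.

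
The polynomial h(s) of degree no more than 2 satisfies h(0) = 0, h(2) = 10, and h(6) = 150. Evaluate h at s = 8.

Write h(s) = as^2 + bs + c. Substituting each data point gives a linear system:
  c = 0
  4a + 2b + c = 10
  36a + 6b + c = 150
Solving the system yields a = 5, b = -5, c = 0.
So h(s) = 5s^2 - 5s.
Then h(8) = 280.

280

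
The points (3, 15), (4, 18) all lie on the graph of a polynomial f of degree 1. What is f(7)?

Using the Lagrange interpolation formula with nodes 3, 4:
  L_0(x) = (x - 4) / -1
  L_1(x) = (x - 3) / 1
Then f(x) = 15·L_0(x) + 18·L_1(x).
Expanding and collecting terms gives f(x) = 3x + 6.
Evaluating at x = 7: f(7) = 27.

27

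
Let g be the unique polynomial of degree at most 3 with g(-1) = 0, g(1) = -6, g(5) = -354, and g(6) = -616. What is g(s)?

Write g(s) = as^3 + bs^2 + cs + d. Substituting each data point gives a linear system:
  -a + b - c + d = 0
  a + b + c + d = -6
  125a + 25b + 5c + d = -354
  216a + 36b + 6c + d = -616
Solving the system yields a = -3, b = 1, c = 0, d = -4.
So g(s) = -3s^3 + s^2 - 4.
Check: g(-1) = 0. ✓

g(s) = -3s^3 + s^2 - 4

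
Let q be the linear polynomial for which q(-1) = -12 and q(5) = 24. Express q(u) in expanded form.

Using the Lagrange interpolation formula with nodes -1, 5:
  L_0(u) = (u - 5) / -6
  L_1(u) = (u + 1) / 6
Then q(u) = -12·L_0(u) + 24·L_1(u).
Expanding and collecting terms gives q(u) = 6u - 6.
Check: q(5) = 24. ✓

q(u) = 6u - 6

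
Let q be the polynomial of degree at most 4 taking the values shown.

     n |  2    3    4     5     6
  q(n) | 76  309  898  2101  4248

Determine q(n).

Using the Lagrange interpolation formula with nodes 2, 3, 4, 5, 6:
  L_0(n) = (n - 3)(n - 4)(n - 5)(n - 6) / 24
  L_1(n) = (n - 2)(n - 4)(n - 5)(n - 6) / -6
  L_2(n) = (n - 2)(n - 3)(n - 5)(n - 6) / 4
  L_3(n) = (n - 2)(n - 3)(n - 4)(n - 6) / -6
  L_4(n) = (n - 2)(n - 3)(n - 4)(n - 5) / 24
Then q(n) = 76·L_0(n) + 309·L_1(n) + 898·L_2(n) + 2101·L_3(n) + 4248·L_4(n).
Expanding and collecting terms gives q(n) = 3n⁴ + n³ + 4n² - n + 6.
Check: q(2) = 76. ✓

q(n) = 3n^4 + n^3 + 4n^2 - n + 6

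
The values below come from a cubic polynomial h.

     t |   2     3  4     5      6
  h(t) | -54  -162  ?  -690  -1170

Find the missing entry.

-364

The 4 known points determine the degree-3 polynomial uniquely.
Write h(t) = at^3 + bt^2 + ct + d. Substituting each data point gives a linear system:
  8a + 4b + 2c + d = -54
  27a + 9b + 3c + d = -162
  125a + 25b + 5c + d = -690
  216a + 36b + 6c + d = -1170
Solving the system yields a = -5, b = -2, c = -3, d = 0.
So h(t) = -5t^3 - 2t^2 - 3t.
Then h(4) = -364.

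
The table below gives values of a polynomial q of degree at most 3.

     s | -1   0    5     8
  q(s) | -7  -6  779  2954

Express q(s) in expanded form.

Using the Lagrange interpolation formula with nodes -1, 0, 5, 8:
  L_0(s) = s(s - 5)(s - 8) / -54
  L_1(s) = (s + 1)(s - 5)(s - 8) / 40
  L_2(s) = (s + 1)s(s - 8) / -90
  L_3(s) = (s + 1)s(s - 5) / 216
Then q(s) = -7·L_0(s) - 6·L_1(s) + 779·L_2(s) + 2954·L_3(s).
Expanding and collecting terms gives q(s) = 5s³ + 6s² + 2s - 6.
Check: q(-1) = -7. ✓

q(s) = 5s^3 + 6s^2 + 2s - 6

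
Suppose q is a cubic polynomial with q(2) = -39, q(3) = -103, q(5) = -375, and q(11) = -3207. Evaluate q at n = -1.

9

Write q(n) = an^3 + bn^2 + cn + d. Substituting each data point gives a linear system:
  8a + 4b + 2c + d = -39
  27a + 9b + 3c + d = -103
  125a + 25b + 5c + d = -375
  1331a + 121b + 11c + d = -3207
Solving the system yields a = -2, b = -4, c = -6, d = 5.
So q(n) = -2n^3 - 4n^2 - 6n + 5.
Then q(-1) = 9.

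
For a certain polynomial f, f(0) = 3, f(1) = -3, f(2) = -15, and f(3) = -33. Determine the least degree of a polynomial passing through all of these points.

Forward differences of the values at t = 0, 1, 2, 3:
  f  : 3  -3  -15  -33
  Δ  : -6  -12  -18
  Δ^2: -6  -6
  Δ^3: 0
The second differences are constant (-6) and nonzero, while all higher differences vanish, so the minimal degree is 2.

2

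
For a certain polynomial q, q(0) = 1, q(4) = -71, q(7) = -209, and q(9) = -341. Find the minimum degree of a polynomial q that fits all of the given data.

Divided differences on the nodes 0, 4, 7, 9:
  order 0: 1  -71  -209  -341
  order 1: -18  -46  -66
  order 2: -4  -4
  order 3: 0
The order-2 divided differences are all -4 (nonzero) and every higher order vanishes, so the data lies on a polynomial of degree exactly 2.

2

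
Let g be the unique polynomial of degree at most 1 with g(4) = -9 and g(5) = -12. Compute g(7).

Write g(t) = at + b. Substituting each data point gives a linear system:
  4a + b = -9
  5a + b = -12
Solving the system yields a = -3, b = 3.
So g(t) = -3t + 3.
Then g(7) = -18.

-18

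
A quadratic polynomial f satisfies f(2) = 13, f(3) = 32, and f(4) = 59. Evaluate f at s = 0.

Forward differences of the values at s = 2, 3, 4:
  f  : 13  32  59
  Δ  : 19  27
  Δ^2: 8
The second differences are constant, confirming degree 2.
Interpolating (Newton forward form) and evaluating at s = 0 gives f(0) = -1.

-1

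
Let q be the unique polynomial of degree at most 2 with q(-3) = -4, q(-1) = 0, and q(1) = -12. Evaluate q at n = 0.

-4

Using the Lagrange interpolation formula with nodes -3, -1, 1:
  L_0(n) = (n + 1)(n - 1) / 8
  L_1(n) = (n + 3)(n - 1) / -4
  L_2(n) = (n + 3)(n + 1) / 8
Then q(n) = -4·L_0(n) + 0·L_1(n) - 12·L_2(n).
Expanding and collecting terms gives q(n) = -2n^2 - 6n - 4.
Evaluating at n = 0: q(0) = -4.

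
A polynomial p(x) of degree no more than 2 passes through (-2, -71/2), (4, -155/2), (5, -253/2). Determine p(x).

Write p(x) = ax^2 + bx + c. Substituting each data point gives a linear system:
  4a - 2b + c = -71/2
  16a + 4b + c = -155/2
  25a + 5b + c = -253/2
Solving the system yields a = -6, b = 5, c = -3/2.
So p(x) = -6x² + 5x - 3/2.
Check: p(-2) = -71/2. ✓

p(x) = -6x^2 + 5x - 3/2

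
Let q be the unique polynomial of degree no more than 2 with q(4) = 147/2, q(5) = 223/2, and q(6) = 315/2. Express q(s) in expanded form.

q(s) = 4s^2 + 2s + 3/2

Using the Lagrange interpolation formula with nodes 4, 5, 6:
  L_0(s) = (s - 5)(s - 6) / 2
  L_1(s) = (s - 4)(s - 6) / -1
  L_2(s) = (s - 4)(s - 5) / 2
Then q(s) = 147/2·L_0(s) + 223/2·L_1(s) + 315/2·L_2(s).
Expanding and collecting terms gives q(s) = 4s² + 2s + 3/2.
Check: q(5) = 223/2. ✓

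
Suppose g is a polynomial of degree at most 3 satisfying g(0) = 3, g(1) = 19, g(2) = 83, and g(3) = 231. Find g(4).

499

Write g(x) = ax^3 + bx^2 + cx + d. Substituting each data point gives a linear system:
  d = 3
  a + b + c + d = 19
  8a + 4b + 2c + d = 83
  27a + 9b + 3c + d = 231
Solving the system yields a = 6, b = 6, c = 4, d = 3.
So g(x) = 6x^3 + 6x^2 + 4x + 3.
Then g(4) = 499.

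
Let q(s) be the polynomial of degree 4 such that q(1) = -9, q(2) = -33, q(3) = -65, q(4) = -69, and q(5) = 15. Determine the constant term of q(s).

-5

Write q(s) = as^4 + bs^3 + cs^2 + ds + e. Substituting each data point gives a linear system:
  a + b + c + d + e = -9
  16a + 8b + 4c + 2d + e = -33
  81a + 27b + 9c + 3d + e = -65
  256a + 64b + 16c + 4d + e = -69
  625a + 125b + 25c + 5d + e = 15
Solving the system yields a = 1, b = -4, c = -5, d = 4, e = -5.
So q(s) = s^4 - 4s^3 - 5s^2 + 4s - 5.
The constant term is -5.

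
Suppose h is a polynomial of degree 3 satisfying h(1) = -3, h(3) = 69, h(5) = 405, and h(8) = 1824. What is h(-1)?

Write h(s) = as^3 + bs^2 + cs + d. Substituting each data point gives a linear system:
  a + b + c + d = -3
  27a + 9b + 3c + d = 69
  125a + 25b + 5c + d = 405
  512a + 64b + 8c + d = 1824
Solving the system yields a = 4, b = -3, c = -4, d = 0.
So h(s) = 4s^3 - 3s^2 - 4s.
Then h(-1) = -3.

-3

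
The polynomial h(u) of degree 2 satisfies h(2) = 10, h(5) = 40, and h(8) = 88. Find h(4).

28

Write h(u) = au^2 + bu + c. Substituting each data point gives a linear system:
  4a + 2b + c = 10
  25a + 5b + c = 40
  64a + 8b + c = 88
Solving the system yields a = 1, b = 3, c = 0.
So h(u) = u^2 + 3u.
Then h(4) = 28.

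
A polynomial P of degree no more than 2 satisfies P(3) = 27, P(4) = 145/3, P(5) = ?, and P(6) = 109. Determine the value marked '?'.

The 3 known points determine the degree-2 polynomial uniquely.
Write P(n) = an^2 + bn + c. Substituting each data point gives a linear system:
  9a + 3b + c = 27
  16a + 4b + c = 145/3
  36a + 6b + c = 109
Solving the system yields a = 3, b = 1/3, c = -1.
So P(n) = 3n^2 + (1/3)n - 1.
Then P(5) = 227/3.

227/3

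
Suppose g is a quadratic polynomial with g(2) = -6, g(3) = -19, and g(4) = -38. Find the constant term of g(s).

2

Write g(s) = as^2 + bs + c. Substituting each data point gives a linear system:
  4a + 2b + c = -6
  9a + 3b + c = -19
  16a + 4b + c = -38
Solving the system yields a = -3, b = 2, c = 2.
So g(s) = -3s^2 + 2s + 2.
The constant term is 2.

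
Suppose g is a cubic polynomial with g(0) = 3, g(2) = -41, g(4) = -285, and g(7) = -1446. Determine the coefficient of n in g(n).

Write g(n) = an^3 + bn^2 + cn + d. Substituting each data point gives a linear system:
  d = 3
  8a + 4b + 2c + d = -41
  64a + 16b + 4c + d = -285
  343a + 49b + 7c + d = -1446
Solving the system yields a = -4, b = -1, c = -4, d = 3.
So g(n) = -4n^3 - n^2 - 4n + 3.
The coefficient of n is -4.

-4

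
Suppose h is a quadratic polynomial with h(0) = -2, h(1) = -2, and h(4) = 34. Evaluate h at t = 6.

88

Write h(t) = at^2 + bt + c. Substituting each data point gives a linear system:
  c = -2
  a + b + c = -2
  16a + 4b + c = 34
Solving the system yields a = 3, b = -3, c = -2.
So h(t) = 3t^2 - 3t - 2.
Then h(6) = 88.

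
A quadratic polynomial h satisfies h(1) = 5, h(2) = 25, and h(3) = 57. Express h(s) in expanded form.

h(s) = 6s^2 + 2s - 3

Using the Lagrange interpolation formula with nodes 1, 2, 3:
  L_0(s) = (s - 2)(s - 3) / 2
  L_1(s) = (s - 1)(s - 3) / -1
  L_2(s) = (s - 1)(s - 2) / 2
Then h(s) = 5·L_0(s) + 25·L_1(s) + 57·L_2(s).
Expanding and collecting terms gives h(s) = 6s^2 + 2s - 3.
Check: h(1) = 5. ✓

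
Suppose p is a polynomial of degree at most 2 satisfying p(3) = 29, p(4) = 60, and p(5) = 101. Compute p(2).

Write p(n) = an^2 + bn + c. Substituting each data point gives a linear system:
  9a + 3b + c = 29
  16a + 4b + c = 60
  25a + 5b + c = 101
Solving the system yields a = 5, b = -4, c = -4.
So p(n) = 5n^2 - 4n - 4.
Then p(2) = 8.

8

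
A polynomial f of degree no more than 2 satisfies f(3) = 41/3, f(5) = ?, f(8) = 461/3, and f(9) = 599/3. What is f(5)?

155/3

The 3 known points determine the degree-2 polynomial uniquely.
Write f(s) = as^2 + bs + c. Substituting each data point gives a linear system:
  9a + 3b + c = 41/3
  64a + 8b + c = 461/3
  81a + 9b + c = 599/3
Solving the system yields a = 3, b = -5, c = 5/3.
So f(s) = 3s² - 5s + 5/3.
Then f(5) = 155/3.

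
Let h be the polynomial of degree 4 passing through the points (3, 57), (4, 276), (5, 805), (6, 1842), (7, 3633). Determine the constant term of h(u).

Write h(u) = au^4 + bu^3 + cu^2 + du + e. Substituting each data point gives a linear system:
  81a + 27b + 9c + 3d + e = 57
  256a + 64b + 16c + 4d + e = 276
  625a + 125b + 25c + 5d + e = 805
  1296a + 216b + 36c + 6d + e = 1842
  2401a + 343b + 49c + 7d + e = 3633
Solving the system yields a = 2, b = -3, c = -3, d = 1, e = 0.
So h(u) = 2u^4 - 3u^3 - 3u^2 + u.
The constant term is 0.

0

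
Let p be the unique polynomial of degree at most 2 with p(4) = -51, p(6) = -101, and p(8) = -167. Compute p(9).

Forward differences of the values at t = 4, 6, 8:
  p  : -51  -101  -167
  Δ  : -50  -66
  Δ^2: -16
The second differences are constant, confirming degree 2.
Interpolating (Newton forward form) and evaluating at t = 9 gives p(9) = -206.

-206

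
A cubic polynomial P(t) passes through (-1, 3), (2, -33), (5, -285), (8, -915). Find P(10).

-1625

Forward differences of the values at t = -1, 2, 5, 8:
  P  : 3  -33  -285  -915
  Δ  : -36  -252  -630
  Δ^2: -216  -378
  Δ^3: -162
The third differences are constant, confirming degree 3.
Interpolating (Newton forward form) and evaluating at t = 10 gives P(10) = -1625.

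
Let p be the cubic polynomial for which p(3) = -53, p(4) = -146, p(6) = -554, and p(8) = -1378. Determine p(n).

Using the Lagrange interpolation formula with nodes 3, 4, 6, 8:
  L_0(n) = (n - 4)(n - 6)(n - 8) / -15
  L_1(n) = (n - 3)(n - 6)(n - 8) / 8
  L_2(n) = (n - 3)(n - 4)(n - 8) / -12
  L_3(n) = (n - 3)(n - 4)(n - 6) / 40
Then p(n) = -53·L_0(n) - 146·L_1(n) - 554·L_2(n) - 1378·L_3(n).
Expanding and collecting terms gives p(n) = -3n^3 + 2n^2 + 4n - 2.
Check: p(4) = -146. ✓

p(n) = -3n^3 + 2n^2 + 4n - 2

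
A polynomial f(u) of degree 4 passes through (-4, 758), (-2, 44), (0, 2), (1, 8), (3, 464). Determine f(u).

Write f(u) = au^4 + bu^3 + cu^2 + du + e. Substituting each data point gives a linear system:
  256a - 64b + 16c - 4d + e = 758
  16a - 8b + 4c - 2d + e = 44
  e = 2
  a + b + c + d + e = 8
  81a + 27b + 9c + 3d + e = 464
Solving the system yields a = 4, b = 5, c = 2, d = -5, e = 2.
So f(u) = 4u⁴ + 5u³ + 2u² - 5u + 2.
Check: f(1) = 8. ✓

f(u) = 4u^4 + 5u^3 + 2u^2 - 5u + 2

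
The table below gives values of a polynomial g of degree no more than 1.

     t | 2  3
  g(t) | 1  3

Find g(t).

Write g(t) = at + b. Substituting each data point gives a linear system:
  2a + b = 1
  3a + b = 3
Solving the system yields a = 2, b = -3.
So g(t) = 2t - 3.
Check: g(3) = 3. ✓

g(t) = 2t - 3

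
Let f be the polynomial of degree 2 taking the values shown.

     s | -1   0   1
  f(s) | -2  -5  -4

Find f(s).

f(s) = 2s^2 - s - 5

Using the Lagrange interpolation formula with nodes -1, 0, 1:
  L_0(s) = s(s - 1) / 2
  L_1(s) = (s + 1)(s - 1) / -1
  L_2(s) = (s + 1)s / 2
Then f(s) = -2·L_0(s) - 5·L_1(s) - 4·L_2(s).
Expanding and collecting terms gives f(s) = 2s^2 - s - 5.
Check: f(1) = -4. ✓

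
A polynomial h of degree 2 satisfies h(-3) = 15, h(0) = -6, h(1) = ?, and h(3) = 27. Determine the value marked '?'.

The 3 known points determine the degree-2 polynomial uniquely.
Write h(n) = an^2 + bn + c. Substituting each data point gives a linear system:
  9a - 3b + c = 15
  c = -6
  9a + 3b + c = 27
Solving the system yields a = 3, b = 2, c = -6.
So h(n) = 3n² + 2n - 6.
Then h(1) = -1.

-1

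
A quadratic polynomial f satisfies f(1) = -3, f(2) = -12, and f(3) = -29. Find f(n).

f(n) = -4n^2 + 3n - 2

Write f(n) = an^2 + bn + c. Substituting each data point gives a linear system:
  a + b + c = -3
  4a + 2b + c = -12
  9a + 3b + c = -29
Solving the system yields a = -4, b = 3, c = -2.
So f(n) = -4n^2 + 3n - 2.
Check: f(3) = -29. ✓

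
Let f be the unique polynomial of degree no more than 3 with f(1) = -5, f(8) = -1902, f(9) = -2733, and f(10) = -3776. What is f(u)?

Write f(u) = au^3 + bu^2 + cu + d. Substituting each data point gives a linear system:
  a + b + c + d = -5
  512a + 64b + 8c + d = -1902
  729a + 81b + 9c + d = -2733
  1000a + 100b + 10c + d = -3776
Solving the system yields a = -4, b = 2, c = 3, d = -6.
So f(u) = -4u^3 + 2u^2 + 3u - 6.
Check: f(8) = -1902. ✓

f(u) = -4u^3 + 2u^2 + 3u - 6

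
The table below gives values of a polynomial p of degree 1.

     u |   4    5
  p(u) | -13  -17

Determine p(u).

p(u) = -4u + 3

Using the Lagrange interpolation formula with nodes 4, 5:
  L_0(u) = (u - 5) / -1
  L_1(u) = (u - 4) / 1
Then p(u) = -13·L_0(u) - 17·L_1(u).
Expanding and collecting terms gives p(u) = -4u + 3.
Check: p(5) = -17. ✓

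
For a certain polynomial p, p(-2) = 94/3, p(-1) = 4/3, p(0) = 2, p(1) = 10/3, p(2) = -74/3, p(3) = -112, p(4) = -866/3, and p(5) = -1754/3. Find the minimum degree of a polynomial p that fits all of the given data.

3

Forward differences of the values at s = -2, -1, 0, 1, 2, 3, 4, 5:
  p  : 94/3  4/3  2  10/3  -74/3  -112  -866/3  -1754/3
  Δ  : -30  2/3  4/3  -28  -262/3  -530/3  -296
  Δ^2: 92/3  2/3  -88/3  -178/3  -268/3  -358/3
  Δ^3: -30  -30  -30  -30  -30
  Δ^4: 0  0  0  0
  Δ^5: 0  0  0
  Δ^6: 0  0
  Δ^7: 0
The third differences are constant (-30) and nonzero, while all higher differences vanish, so the minimal degree is 3.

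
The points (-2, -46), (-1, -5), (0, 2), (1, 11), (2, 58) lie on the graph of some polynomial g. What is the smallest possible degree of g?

3

Forward differences of the values at u = -2, -1, 0, 1, 2:
  g  : -46  -5  2  11  58
  Δ  : 41  7  9  47
  Δ^2: -34  2  38
  Δ^3: 36  36
  Δ^4: 0
The third differences are constant (36) and nonzero, while all higher differences vanish, so the minimal degree is 3.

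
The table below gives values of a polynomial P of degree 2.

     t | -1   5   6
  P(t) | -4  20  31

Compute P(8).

59

Using the Lagrange interpolation formula with nodes -1, 5, 6:
  L_0(t) = (t - 5)(t - 6) / 42
  L_1(t) = (t + 1)(t - 6) / -6
  L_2(t) = (t + 1)(t - 5) / 7
Then P(t) = -4·L_0(t) + 20·L_1(t) + 31·L_2(t).
Expanding and collecting terms gives P(t) = t^2 - 5.
Evaluating at t = 8: P(8) = 59.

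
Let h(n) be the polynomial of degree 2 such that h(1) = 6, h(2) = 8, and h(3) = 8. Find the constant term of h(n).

Write h(n) = an^2 + bn + c. Substituting each data point gives a linear system:
  a + b + c = 6
  4a + 2b + c = 8
  9a + 3b + c = 8
Solving the system yields a = -1, b = 5, c = 2.
So h(n) = -n² + 5n + 2.
The constant term is 2.

2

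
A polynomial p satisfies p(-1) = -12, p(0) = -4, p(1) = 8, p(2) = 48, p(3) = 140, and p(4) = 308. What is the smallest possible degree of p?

Forward differences of the values at n = -1, 0, 1, 2, 3, 4:
  p  : -12  -4  8  48  140  308
  Δ  : 8  12  40  92  168
  Δ^2: 4  28  52  76
  Δ^3: 24  24  24
  Δ^4: 0  0
  Δ^5: 0
The third differences are constant (24) and nonzero, while all higher differences vanish, so the minimal degree is 3.

3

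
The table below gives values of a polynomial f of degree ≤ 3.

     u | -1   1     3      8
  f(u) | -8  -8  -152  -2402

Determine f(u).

f(u) = -4u^3 - 6u^2 + 4u - 2

Using the Lagrange interpolation formula with nodes -1, 1, 3, 8:
  L_0(u) = (u - 1)(u - 3)(u - 8) / -72
  L_1(u) = (u + 1)(u - 3)(u - 8) / 28
  L_2(u) = (u + 1)(u - 1)(u - 8) / -40
  L_3(u) = (u + 1)(u - 1)(u - 3) / 315
Then f(u) = -8·L_0(u) - 8·L_1(u) - 152·L_2(u) - 2402·L_3(u).
Expanding and collecting terms gives f(u) = -4u³ - 6u² + 4u - 2.
Check: f(3) = -152. ✓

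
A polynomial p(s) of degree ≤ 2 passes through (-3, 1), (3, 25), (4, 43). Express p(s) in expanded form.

p(s) = 2s^2 + 4s - 5

Write p(s) = as^2 + bs + c. Substituting each data point gives a linear system:
  9a - 3b + c = 1
  9a + 3b + c = 25
  16a + 4b + c = 43
Solving the system yields a = 2, b = 4, c = -5.
So p(s) = 2s² + 4s - 5.
Check: p(3) = 25. ✓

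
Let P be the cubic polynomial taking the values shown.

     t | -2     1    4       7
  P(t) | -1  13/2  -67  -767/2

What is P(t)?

P(t) = -t^3 - (3/2)t^2 + 4t + 5

Write P(t) = at^3 + bt^2 + ct + d. Substituting each data point gives a linear system:
  -8a + 4b - 2c + d = -1
  a + b + c + d = 13/2
  64a + 16b + 4c + d = -67
  343a + 49b + 7c + d = -767/2
Solving the system yields a = -1, b = -3/2, c = 4, d = 5.
So P(t) = -t³ - (3/2)t² + 4t + 5.
Check: P(1) = 13/2. ✓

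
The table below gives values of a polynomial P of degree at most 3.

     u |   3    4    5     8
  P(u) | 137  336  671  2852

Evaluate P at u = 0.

Write P(u) = au^3 + bu^2 + cu + d. Substituting each data point gives a linear system:
  27a + 9b + 3c + d = 137
  64a + 16b + 4c + d = 336
  125a + 25b + 5c + d = 671
  512a + 64b + 8c + d = 2852
Solving the system yields a = 6, b = -4, c = 5, d = -4.
So P(u) = 6u^3 - 4u^2 + 5u - 4.
Then P(0) = -4.

-4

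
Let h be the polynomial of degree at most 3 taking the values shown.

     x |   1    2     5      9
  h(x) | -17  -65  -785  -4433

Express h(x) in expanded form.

h(x) = -6x^3 - 6x - 5

Using the Lagrange interpolation formula with nodes 1, 2, 5, 9:
  L_0(x) = (x - 2)(x - 5)(x - 9) / -32
  L_1(x) = (x - 1)(x - 5)(x - 9) / 21
  L_2(x) = (x - 1)(x - 2)(x - 9) / -48
  L_3(x) = (x - 1)(x - 2)(x - 5) / 224
Then h(x) = -17·L_0(x) - 65·L_1(x) - 785·L_2(x) - 4433·L_3(x).
Expanding and collecting terms gives h(x) = -6x^3 - 6x - 5.
Check: h(2) = -65. ✓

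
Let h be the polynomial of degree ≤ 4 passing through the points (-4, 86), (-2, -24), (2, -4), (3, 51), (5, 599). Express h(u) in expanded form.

h(u) = u^4 + u^3 - 6u^2 + u - 6

Write h(u) = au^4 + bu^3 + cu^2 + du + e. Substituting each data point gives a linear system:
  256a - 64b + 16c - 4d + e = 86
  16a - 8b + 4c - 2d + e = -24
  16a + 8b + 4c + 2d + e = -4
  81a + 27b + 9c + 3d + e = 51
  625a + 125b + 25c + 5d + e = 599
Solving the system yields a = 1, b = 1, c = -6, d = 1, e = -6.
So h(u) = u^4 + u^3 - 6u^2 + u - 6.
Check: h(5) = 599. ✓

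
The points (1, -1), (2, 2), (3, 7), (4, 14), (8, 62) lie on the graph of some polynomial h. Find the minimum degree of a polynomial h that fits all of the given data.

Divided differences on the nodes 1, 2, 3, 4, 8:
  order 0: -1  2  7  14  62
  order 1: 3  5  7  12
  order 2: 1  1  1
  order 3: 0  0
  order 4: 0
The order-2 divided differences are all 1 (nonzero) and every higher order vanishes, so the data lies on a polynomial of degree exactly 2.

2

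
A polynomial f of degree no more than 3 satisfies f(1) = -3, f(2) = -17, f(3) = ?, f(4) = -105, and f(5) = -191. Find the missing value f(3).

On equispaced nodes a degree-3 polynomial has vanishing fourth forward difference, so
  f(1) - 4·f(2) + 6·f(3) - 4·f(4) + f(5) = 0.
Substituting the known values and solving for f(3):
  6·f(3) = -294
  f(3) = -49.

-49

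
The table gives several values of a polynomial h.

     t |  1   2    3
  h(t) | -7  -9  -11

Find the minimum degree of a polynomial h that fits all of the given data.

1

Forward differences of the values at t = 1, 2, 3:
  h  : -7  -9  -11
  Δ  : -2  -2
  Δ^2: 0
The first differences are constant (-2) and nonzero, while all higher differences vanish, so the minimal degree is 1.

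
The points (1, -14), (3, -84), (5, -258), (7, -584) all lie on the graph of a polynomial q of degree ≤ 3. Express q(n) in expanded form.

q(n) = -n^3 - 4n^2 - 6n - 3

Using the Lagrange interpolation formula with nodes 1, 3, 5, 7:
  L_0(n) = (n - 3)(n - 5)(n - 7) / -48
  L_1(n) = (n - 1)(n - 5)(n - 7) / 16
  L_2(n) = (n - 1)(n - 3)(n - 7) / -16
  L_3(n) = (n - 1)(n - 3)(n - 5) / 48
Then q(n) = -14·L_0(n) - 84·L_1(n) - 258·L_2(n) - 584·L_3(n).
Expanding and collecting terms gives q(n) = -n^3 - 4n^2 - 6n - 3.
Check: q(1) = -14. ✓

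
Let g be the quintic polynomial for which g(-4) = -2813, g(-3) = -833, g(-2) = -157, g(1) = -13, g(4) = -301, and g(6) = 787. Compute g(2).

Using the Lagrange interpolation formula with nodes -4, -3, -2, 1, 4, 6:
  L_0(t) = (t + 3)(t + 2)(t - 1)(t - 4)(t - 6) / -800
  L_1(t) = (t + 4)(t + 2)(t - 1)(t - 4)(t - 6) / 252
  L_2(t) = (t + 4)(t + 3)(t - 1)(t - 4)(t - 6) / -288
  L_3(t) = (t + 4)(t + 3)(t + 2)(t - 4)(t - 6) / 900
  L_4(t) = (t + 4)(t + 3)(t + 2)(t - 1)(t - 6) / -2016
  L_5(t) = (t + 4)(t + 3)(t + 2)(t - 1)(t - 4) / 7200
Then g(t) = -2813·L_0(t) - 833·L_1(t) - 157·L_2(t) - 13·L_3(t) - 301·L_4(t) + 787·L_5(t).
Expanding and collecting terms gives g(t) = t^5 - 6t^4 + 4t^3 - t^2 - 6t - 5.
Evaluating at t = 2: g(2) = -53.

-53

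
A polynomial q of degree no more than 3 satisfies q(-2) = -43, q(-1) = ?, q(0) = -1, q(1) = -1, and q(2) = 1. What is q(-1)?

-11

The 4 known points determine the degree-3 polynomial uniquely.
Write q(t) = at^3 + bt^2 + ct + d. Substituting each data point gives a linear system:
  -8a + 4b - 2c + d = -43
  d = -1
  a + b + c + d = -1
  8a + 4b + 2c + d = 1
Solving the system yields a = 2, b = -5, c = 3, d = -1.
So q(t) = 2t^3 - 5t^2 + 3t - 1.
Then q(-1) = -11.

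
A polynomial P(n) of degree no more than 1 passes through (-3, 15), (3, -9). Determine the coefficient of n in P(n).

Write P(n) = an + b. Substituting each data point gives a linear system:
  -3a + b = 15
  3a + b = -9
Solving the system yields a = -4, b = 3.
So P(n) = -4n + 3.
The leading coefficient is -4.

-4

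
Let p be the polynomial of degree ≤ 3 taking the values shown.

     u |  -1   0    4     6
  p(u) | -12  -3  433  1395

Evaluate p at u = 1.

10

Using the Lagrange interpolation formula with nodes -1, 0, 4, 6:
  L_0(u) = u(u - 4)(u - 6) / -35
  L_1(u) = (u + 1)(u - 4)(u - 6) / 24
  L_2(u) = (u + 1)u(u - 6) / -40
  L_3(u) = (u + 1)u(u - 4) / 84
Then p(u) = -12·L_0(u) - 3·L_1(u) + 433·L_2(u) + 1395·L_3(u).
Expanding and collecting terms gives p(u) = 6u^3 + 2u^2 + 5u - 3.
Evaluating at u = 1: p(1) = 10.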